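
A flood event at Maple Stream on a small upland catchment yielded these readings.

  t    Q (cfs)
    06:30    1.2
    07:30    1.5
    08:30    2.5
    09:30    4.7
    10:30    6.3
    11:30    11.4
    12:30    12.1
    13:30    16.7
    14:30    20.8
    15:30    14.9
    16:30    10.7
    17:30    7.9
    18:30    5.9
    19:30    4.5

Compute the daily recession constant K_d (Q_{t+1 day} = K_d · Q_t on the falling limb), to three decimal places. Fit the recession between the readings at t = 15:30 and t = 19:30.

K_d ≈ 0.001

Between t = 15:30 and t = 19:30 the flow falls from 14.9 to 4.5 cfs over 4×1 h = 4 h.
Per-interval ratio K = (4.5/14.9)^(1/4) = 0.7413; K_d = K^(24/1) = 0.001.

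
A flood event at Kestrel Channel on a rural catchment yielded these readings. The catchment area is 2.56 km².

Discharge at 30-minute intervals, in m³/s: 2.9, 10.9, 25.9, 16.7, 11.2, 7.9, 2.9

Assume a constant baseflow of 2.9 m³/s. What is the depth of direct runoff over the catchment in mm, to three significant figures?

d ≈ 40.9 mm

Direct runoff: 0.0, 8.0, 23.0, 13.8, 8.3, 5.0, 0.0 m³/s; ΣQ_DR = 58.10 m³/s.
V = ΣQ_DR · Δt = 58.10 × 1800 s = 1.046 × 10^5 m³.
Over A = 2.56 km², depth = V / A = 40.9 mm.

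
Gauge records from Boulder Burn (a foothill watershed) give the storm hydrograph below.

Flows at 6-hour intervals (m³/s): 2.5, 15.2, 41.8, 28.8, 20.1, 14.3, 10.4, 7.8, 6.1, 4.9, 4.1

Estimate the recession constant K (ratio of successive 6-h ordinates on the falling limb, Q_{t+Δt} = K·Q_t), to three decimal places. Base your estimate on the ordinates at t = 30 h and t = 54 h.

K ≈ 0.765

Using the recession-limb readings at t = 30 h and t = 54 h: Q falls from 14.3 to 4.9 m³/s over 4 intervals.
K = (Q₂/Q₁)^(1/4) = (4.9/14.3)^(1/4) = 0.765.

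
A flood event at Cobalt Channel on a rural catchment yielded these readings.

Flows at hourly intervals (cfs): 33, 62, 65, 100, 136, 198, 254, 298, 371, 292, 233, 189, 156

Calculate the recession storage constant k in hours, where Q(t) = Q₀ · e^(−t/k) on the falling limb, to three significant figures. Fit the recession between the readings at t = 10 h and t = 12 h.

k ≈ 4.99 h

On the falling limb, Q drops from 233 to 156 cfs between t = 10 h and t = 12 h (Δt = 2 h).
k = −Δt / ln(Q₂/Q₁) = −2 / ln(156/233) = 4.99 h.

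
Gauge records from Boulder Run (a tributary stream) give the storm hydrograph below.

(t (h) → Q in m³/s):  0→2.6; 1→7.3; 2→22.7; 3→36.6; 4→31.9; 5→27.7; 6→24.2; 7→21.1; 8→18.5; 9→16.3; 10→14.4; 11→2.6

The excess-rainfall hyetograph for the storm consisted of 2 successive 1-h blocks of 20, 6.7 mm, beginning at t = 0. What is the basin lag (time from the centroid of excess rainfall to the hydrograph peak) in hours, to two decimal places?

Centroid of excess rainfall: t_c = Σ P_i·t̄_i / ΣP_i = 0.7509 h (block centres at 0.5, 1.5 h).
Hydrograph peak occurs at t = 3 h, so basin lag t_L = 3 − 0.7509 = 2.25 h.

t_L ≈ 2.25 h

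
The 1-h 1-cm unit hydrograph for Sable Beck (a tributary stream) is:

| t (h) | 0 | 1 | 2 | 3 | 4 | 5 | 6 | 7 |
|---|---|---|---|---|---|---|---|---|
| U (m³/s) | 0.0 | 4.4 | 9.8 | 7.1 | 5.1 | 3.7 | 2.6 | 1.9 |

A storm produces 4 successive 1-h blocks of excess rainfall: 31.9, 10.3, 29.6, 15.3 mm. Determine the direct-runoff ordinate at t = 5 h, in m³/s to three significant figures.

Q ≈ 53.1 m³/s

By discrete convolution, Q_j = Σ (P_i / 10 mm) · U_{j−i}.
At t = 5 h (j=5): Q = (31.9/10)·3.7 + (10.3/10)·5.1 + (29.6/10)·7.1 + (15.3/10)·9.8 = 53.1 m³/s.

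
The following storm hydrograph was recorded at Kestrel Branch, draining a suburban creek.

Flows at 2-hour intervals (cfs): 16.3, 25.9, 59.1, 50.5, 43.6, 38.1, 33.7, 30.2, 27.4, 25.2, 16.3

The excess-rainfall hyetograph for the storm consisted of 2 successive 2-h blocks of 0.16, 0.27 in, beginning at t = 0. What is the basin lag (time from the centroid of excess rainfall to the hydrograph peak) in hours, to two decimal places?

Centroid of excess rainfall: t_c = Σ P_i·t̄_i / ΣP_i = 2.2558 h (block centres at 1, 3 h).
Hydrograph peak occurs at t = 4 h, so basin lag t_L = 4 − 2.2558 = 1.74 h.

t_L ≈ 1.74 h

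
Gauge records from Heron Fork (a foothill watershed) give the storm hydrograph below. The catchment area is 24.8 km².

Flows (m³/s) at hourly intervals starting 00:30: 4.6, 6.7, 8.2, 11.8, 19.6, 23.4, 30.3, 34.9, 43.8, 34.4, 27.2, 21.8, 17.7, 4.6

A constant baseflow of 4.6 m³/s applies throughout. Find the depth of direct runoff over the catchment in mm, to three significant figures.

d ≈ 32.6 mm

Direct runoff: 0.0, 2.1, 3.6, 7.2, 15.0, 18.8, 25.7, 30.3, 39.2, 29.8, 22.6, 17.2, 13.1, 0.0 m³/s; ΣQ_DR = 224.6 m³/s.
V = ΣQ_DR · Δt = 224.6 × 3600 s = 8.086 × 10^5 m³.
Over A = 24.8 km², depth = V / A = 32.6 mm.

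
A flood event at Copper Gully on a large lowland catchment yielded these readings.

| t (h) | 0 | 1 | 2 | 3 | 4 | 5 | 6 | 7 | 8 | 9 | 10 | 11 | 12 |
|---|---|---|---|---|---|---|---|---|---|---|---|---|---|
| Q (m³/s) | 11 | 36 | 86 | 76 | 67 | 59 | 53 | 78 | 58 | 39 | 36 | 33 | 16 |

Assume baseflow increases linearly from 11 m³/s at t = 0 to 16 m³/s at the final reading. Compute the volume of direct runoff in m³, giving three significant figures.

Direct-runoff ordinates (Q − Q_b): 0.00, 24.58, 74.17, 63.75, 54.33, 45.92, 39.50, 64.08, 43.67, 24.25, 20.83, 17.42, 0.00 m³/s.
ΣQ_DR = 472.5 m³/s.
With Δt = 1 h = 3600 s, V = ΣQ_DR · Δt = 472.5 × 3600 = 1.70 × 10^6 m³.

V ≈ 1.70 × 10^6 m³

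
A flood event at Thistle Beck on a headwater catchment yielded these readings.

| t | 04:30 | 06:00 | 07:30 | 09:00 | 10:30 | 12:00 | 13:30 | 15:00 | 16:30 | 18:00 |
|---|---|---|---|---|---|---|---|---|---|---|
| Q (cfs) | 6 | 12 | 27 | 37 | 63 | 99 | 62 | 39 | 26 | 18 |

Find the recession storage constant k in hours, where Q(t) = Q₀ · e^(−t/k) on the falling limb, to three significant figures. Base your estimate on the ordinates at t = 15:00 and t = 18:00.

k ≈ 3.88 h

On the falling limb, Q drops from 39 to 18 cfs between t = 15:00 and t = 18:00 (Δt = 3 h).
k = −Δt / ln(Q₂/Q₁) = −3 / ln(18/39) = 3.88 h.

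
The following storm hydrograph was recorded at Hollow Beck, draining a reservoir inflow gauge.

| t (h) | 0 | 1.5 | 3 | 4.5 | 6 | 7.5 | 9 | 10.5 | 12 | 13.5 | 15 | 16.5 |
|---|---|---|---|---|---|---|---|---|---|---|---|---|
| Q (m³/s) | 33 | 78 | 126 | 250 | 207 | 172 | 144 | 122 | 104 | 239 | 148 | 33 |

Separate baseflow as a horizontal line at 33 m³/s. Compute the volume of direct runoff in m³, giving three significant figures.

Direct-runoff ordinates (Q − Q_b): 0.0, 45.0, 93.0, 217.0, 174.0, 139.0, 111.0, 89.0, 71.0, 206.0, 115.0, 0.0 m³/s.
ΣQ_DR = 1260 m³/s.
With Δt = 1.5 h = 5400 s, V = ΣQ_DR · Δt = 1260 × 5400 = 6.80 × 10^6 m³.

V ≈ 6.80 × 10^6 m³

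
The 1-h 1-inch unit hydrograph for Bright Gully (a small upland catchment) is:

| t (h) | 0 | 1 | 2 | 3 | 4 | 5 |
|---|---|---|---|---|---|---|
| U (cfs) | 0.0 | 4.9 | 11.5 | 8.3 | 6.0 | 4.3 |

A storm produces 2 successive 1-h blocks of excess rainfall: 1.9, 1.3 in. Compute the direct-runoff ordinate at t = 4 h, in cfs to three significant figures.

Q ≈ 22.2 cfs

By discrete convolution, Q_j = Σ (P_i / 1 in) · U_{j−i}.
At t = 4 h (j=4): Q = (1.9/1)·6.0 + (1.3/1)·8.3 = 22.2 cfs.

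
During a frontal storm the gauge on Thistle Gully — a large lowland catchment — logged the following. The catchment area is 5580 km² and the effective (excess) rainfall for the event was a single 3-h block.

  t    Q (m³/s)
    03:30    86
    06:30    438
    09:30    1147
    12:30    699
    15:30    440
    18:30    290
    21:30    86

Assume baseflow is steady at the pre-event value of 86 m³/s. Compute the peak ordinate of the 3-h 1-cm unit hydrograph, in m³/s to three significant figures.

Direct runoff: 0.0, 352.0, 1061.0, 613.0, 354.0, 204.0, 0.0 m³/s; ΣQ_DR = 2584 m³/s, peak = 1061.0 m³/s.
Runoff depth d = ΣQ_DR·Δt / A = 2584 × 10800 / (5580 km²) = 5.001 mm.
The 1-cm UH is the DRH scaled by (10 mm)/d, so U_p = 1061.0 × 10/5.001 = 2120 m³/s.

U_p ≈ 2120 m³/s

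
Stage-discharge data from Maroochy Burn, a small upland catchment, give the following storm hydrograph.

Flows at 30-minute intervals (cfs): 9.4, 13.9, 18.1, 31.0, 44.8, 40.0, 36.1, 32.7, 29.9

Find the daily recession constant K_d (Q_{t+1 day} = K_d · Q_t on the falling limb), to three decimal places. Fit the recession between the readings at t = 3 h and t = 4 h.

Between t = 3 h and t = 4 h the flow falls from 36.1 to 29.9 cfs over 2×0.5 h = 1 h.
Per-interval ratio K = (29.9/36.1)^(1/2) = 0.9101; K_d = K^(24/0.5) = 0.011.

K_d ≈ 0.011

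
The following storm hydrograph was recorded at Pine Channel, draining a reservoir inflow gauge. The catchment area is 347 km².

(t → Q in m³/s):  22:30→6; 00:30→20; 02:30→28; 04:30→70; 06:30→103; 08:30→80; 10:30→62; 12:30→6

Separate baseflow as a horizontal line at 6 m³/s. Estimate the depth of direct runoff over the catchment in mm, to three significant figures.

d ≈ 6.79 mm

Direct runoff: 0.0, 14.0, 22.0, 64.0, 97.0, 74.0, 56.0, 0.0 m³/s; ΣQ_DR = 327.0 m³/s.
V = ΣQ_DR · Δt = 327.0 × 7200 s = 2.354 × 10^6 m³.
Over A = 347 km², depth = V / A = 6.79 mm.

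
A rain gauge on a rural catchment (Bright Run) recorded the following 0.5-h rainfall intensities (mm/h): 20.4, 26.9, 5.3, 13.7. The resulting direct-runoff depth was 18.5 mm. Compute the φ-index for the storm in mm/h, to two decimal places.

φ ≈ 8.00 mm/h

Only the 3 blocks with intensity above φ contribute runoff: 20.4, 26.9, 13.7 mm/h.
Σ(I−φ)·Δt = d  ⇒  (20.4+26.9+13.7 − 3φ)·0.5 = 18.5
φ = (61.00 − 18.5/0.5) / 3 = 8.00 mm/h.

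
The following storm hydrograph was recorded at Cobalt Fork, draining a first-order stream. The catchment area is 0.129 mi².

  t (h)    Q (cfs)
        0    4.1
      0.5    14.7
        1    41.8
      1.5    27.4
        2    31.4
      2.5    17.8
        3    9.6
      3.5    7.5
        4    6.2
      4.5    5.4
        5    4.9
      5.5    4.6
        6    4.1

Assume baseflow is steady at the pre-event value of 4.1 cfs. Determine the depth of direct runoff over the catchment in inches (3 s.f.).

Direct runoff: 0.0, 10.6, 37.7, 23.3, 27.3, 13.7, 5.5, 3.4, 2.1, 1.3, 0.8, 0.5, 0.0 cfs; ΣQ_DR = 126.2 cfs.
V = ΣQ_DR · Δt = 126.2 × 1800 s = 2.272 × 10^5 ft³.
Over A = 0.129 mi², depth = V / A = 0.758 in.

d ≈ 0.758 in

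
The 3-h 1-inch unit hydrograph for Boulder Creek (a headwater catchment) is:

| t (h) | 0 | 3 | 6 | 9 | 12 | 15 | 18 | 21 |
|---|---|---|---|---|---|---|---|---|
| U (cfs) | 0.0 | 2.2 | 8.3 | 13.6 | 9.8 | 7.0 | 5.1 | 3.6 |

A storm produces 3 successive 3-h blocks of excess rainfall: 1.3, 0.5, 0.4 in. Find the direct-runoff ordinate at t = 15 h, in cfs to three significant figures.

By discrete convolution, Q_j = Σ (P_i / 1 in) · U_{j−i}.
At t = 15 h (j=5): Q = (1.3/1)·7.0 + (0.5/1)·9.8 + (0.4/1)·13.6 = 19.4 cfs.

Q ≈ 19.4 cfs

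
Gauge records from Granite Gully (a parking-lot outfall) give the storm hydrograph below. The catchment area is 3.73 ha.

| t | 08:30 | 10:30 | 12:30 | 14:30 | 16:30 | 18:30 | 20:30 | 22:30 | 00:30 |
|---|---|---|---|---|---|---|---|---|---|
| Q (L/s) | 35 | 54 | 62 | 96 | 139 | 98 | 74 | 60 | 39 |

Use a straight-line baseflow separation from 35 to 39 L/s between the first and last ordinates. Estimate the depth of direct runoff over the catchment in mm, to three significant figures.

Direct runoff: 0.00, 18.50, 26.00, 59.50, 102.00, 60.50, 36.00, 21.50, 0.00 L/s; ΣQ_DR = 324.0 L/s.
V = ΣQ_DR · Δt = 324.0 × 7200 s = 2.333 × 10^6 L.
Over A = 3.73 ha, depth = V / A = 62.5 mm.

d ≈ 62.5 mm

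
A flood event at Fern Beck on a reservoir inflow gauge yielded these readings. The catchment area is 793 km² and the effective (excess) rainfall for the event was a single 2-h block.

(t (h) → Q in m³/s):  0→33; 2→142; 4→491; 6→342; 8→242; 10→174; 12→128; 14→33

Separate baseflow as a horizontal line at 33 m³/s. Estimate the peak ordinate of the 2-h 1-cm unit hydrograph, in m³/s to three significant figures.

Direct runoff: 0.0, 109.0, 458.0, 309.0, 209.0, 141.0, 95.0, 0.0 m³/s; ΣQ_DR = 1321 m³/s, peak = 458.0 m³/s.
Runoff depth d = ΣQ_DR·Δt / A = 1321 × 7200 / (793 km²) = 11.99 mm.
The 1-cm UH is the DRH scaled by (10 mm)/d, so U_p = 458.0 × 10/11.99 = 382 m³/s.

U_p ≈ 382 m³/s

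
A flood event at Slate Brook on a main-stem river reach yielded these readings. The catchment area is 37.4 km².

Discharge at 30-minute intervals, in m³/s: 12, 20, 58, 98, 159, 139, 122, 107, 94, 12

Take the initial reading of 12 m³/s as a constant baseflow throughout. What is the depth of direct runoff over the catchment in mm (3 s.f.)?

d ≈ 33.7 mm

Direct runoff: 0.0, 8.0, 46.0, 86.0, 147.0, 127.0, 110.0, 95.0, 82.0, 0.0 m³/s; ΣQ_DR = 701.0 m³/s.
V = ΣQ_DR · Δt = 701.0 × 1800 s = 1.262 × 10^6 m³.
Over A = 37.4 km², depth = V / A = 33.7 mm.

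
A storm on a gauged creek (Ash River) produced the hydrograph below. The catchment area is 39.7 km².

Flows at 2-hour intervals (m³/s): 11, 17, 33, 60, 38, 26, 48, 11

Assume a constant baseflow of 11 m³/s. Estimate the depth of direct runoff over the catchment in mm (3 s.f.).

d ≈ 28.3 mm

Direct runoff: 0.0, 6.0, 22.0, 49.0, 27.0, 15.0, 37.0, 0.0 m³/s; ΣQ_DR = 156.0 m³/s.
V = ΣQ_DR · Δt = 156.0 × 7200 s = 1.123 × 10^6 m³.
Over A = 39.7 km², depth = V / A = 28.3 mm.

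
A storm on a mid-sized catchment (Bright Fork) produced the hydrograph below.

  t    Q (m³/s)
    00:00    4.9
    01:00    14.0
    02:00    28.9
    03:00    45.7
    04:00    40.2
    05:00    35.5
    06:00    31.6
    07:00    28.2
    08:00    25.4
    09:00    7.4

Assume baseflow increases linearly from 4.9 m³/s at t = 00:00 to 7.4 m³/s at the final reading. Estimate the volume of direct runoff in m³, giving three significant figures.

Direct-runoff ordinates (Q − Q_b): 0.00, 8.82, 23.44, 39.97, 34.19, 29.21, 25.03, 21.36, 18.28, 0.00 m³/s.
ΣQ_DR = 200.3 m³/s.
With Δt = 1 h = 3600 s, V = ΣQ_DR · Δt = 200.3 × 3600 = 7.21 × 10^5 m³.

V ≈ 7.21 × 10^5 m³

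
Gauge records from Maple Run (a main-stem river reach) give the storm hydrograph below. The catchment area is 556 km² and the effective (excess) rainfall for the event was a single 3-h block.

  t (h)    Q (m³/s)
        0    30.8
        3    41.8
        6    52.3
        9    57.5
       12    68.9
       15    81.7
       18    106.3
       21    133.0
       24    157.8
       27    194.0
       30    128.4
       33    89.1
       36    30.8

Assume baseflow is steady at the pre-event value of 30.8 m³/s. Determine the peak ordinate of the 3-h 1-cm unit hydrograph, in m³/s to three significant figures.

U_p ≈ 109 m³/s

Direct runoff: 0.0, 11.0, 21.5, 26.7, 38.1, 50.9, 75.5, 102.2, 127.0, 163.2, 97.6, 58.3, 0.0 m³/s; ΣQ_DR = 772.0 m³/s, peak = 163.2 m³/s.
Runoff depth d = ΣQ_DR·Δt / A = 772.0 × 10800 / (556 km²) = 15.00 mm.
The 1-cm UH is the DRH scaled by (10 mm)/d, so U_p = 163.2 × 10/15.00 = 109 m³/s.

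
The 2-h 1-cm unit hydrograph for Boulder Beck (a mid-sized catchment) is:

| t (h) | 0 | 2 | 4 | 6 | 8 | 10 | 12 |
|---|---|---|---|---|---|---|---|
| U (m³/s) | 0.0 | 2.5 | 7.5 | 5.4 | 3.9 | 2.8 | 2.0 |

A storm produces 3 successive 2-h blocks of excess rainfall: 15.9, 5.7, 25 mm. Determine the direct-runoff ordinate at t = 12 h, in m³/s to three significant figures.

Q ≈ 14.5 m³/s

By discrete convolution, Q_j = Σ (P_i / 10 mm) · U_{j−i}.
At t = 12 h (j=6): Q = (15.9/10)·2.0 + (5.7/10)·2.8 + (25/10)·3.9 = 14.5 m³/s.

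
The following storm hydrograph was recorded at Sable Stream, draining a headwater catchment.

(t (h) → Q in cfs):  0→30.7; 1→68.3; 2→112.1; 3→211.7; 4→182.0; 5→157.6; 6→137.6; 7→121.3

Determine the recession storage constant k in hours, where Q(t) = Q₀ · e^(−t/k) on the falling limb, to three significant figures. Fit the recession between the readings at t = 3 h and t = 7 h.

k ≈ 7.18 h

On the falling limb, Q drops from 211.7 to 121.3 cfs between t = 3 h and t = 7 h (Δt = 4 h).
k = −Δt / ln(Q₂/Q₁) = −4 / ln(121.3/211.7) = 7.18 h.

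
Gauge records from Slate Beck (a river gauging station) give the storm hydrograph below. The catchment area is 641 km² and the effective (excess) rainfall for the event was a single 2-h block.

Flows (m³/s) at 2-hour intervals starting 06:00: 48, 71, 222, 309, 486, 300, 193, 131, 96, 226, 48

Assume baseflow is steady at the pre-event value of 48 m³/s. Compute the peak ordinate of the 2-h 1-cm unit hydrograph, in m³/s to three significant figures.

Direct runoff: 0.0, 23.0, 174.0, 261.0, 438.0, 252.0, 145.0, 83.0, 48.0, 178.0, 0.0 m³/s; ΣQ_DR = 1602 m³/s, peak = 438.0 m³/s.
Runoff depth d = ΣQ_DR·Δt / A = 1602 × 7200 / (641 km²) = 17.99 mm.
The 1-cm UH is the DRH scaled by (10 mm)/d, so U_p = 438.0 × 10/17.99 = 243 m³/s.

U_p ≈ 243 m³/s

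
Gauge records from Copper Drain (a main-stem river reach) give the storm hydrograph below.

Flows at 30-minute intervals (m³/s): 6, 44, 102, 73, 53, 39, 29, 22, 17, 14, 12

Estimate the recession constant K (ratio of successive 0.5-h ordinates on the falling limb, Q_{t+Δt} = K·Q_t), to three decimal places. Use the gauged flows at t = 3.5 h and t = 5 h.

K ≈ 0.817

Using the recession-limb readings at t = 3.5 h and t = 5 h: Q falls from 22 to 12 m³/s over 3 intervals.
K = (Q₂/Q₁)^(1/3) = (12/22)^(1/3) = 0.817.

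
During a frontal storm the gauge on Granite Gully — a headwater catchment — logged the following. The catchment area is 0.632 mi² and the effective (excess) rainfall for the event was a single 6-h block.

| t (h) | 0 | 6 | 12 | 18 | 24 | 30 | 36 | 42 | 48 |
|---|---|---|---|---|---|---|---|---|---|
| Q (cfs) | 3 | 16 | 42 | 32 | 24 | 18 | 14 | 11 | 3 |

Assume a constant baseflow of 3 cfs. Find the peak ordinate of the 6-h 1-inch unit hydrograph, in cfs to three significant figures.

U_p ≈ 19.5 cfs

Direct runoff: 0.0, 13.0, 39.0, 29.0, 21.0, 15.0, 11.0, 8.0, 0.0 cfs; ΣQ_DR = 136.0 cfs, peak = 39.0 cfs.
Runoff depth d = ΣQ_DR·Δt / A = 136.0 × 21600 / (0.632 mi²) = 2.001 in.
The 1-inch UH is the DRH scaled by (1 in)/d, so U_p = 39.0 × 1/2.001 = 19.5 cfs.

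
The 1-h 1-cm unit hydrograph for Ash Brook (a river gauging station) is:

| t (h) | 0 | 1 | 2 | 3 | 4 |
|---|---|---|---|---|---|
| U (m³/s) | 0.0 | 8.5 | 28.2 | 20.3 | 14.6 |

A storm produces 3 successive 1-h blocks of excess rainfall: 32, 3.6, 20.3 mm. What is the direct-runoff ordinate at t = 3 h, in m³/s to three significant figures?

By discrete convolution, Q_j = Σ (P_i / 10 mm) · U_{j−i}.
At t = 3 h (j=3): Q = (32/10)·20.3 + (3.6/10)·28.2 + (20.3/10)·8.5 = 92.4 m³/s.

Q ≈ 92.4 m³/s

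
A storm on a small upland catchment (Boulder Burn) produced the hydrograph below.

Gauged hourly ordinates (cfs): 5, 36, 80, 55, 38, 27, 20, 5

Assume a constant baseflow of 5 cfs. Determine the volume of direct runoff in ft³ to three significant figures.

V ≈ 8.14 × 10^5 ft³

Direct-runoff ordinates (Q − Q_b): 0.0, 31.0, 75.0, 50.0, 33.0, 22.0, 15.0, 0.0 cfs.
ΣQ_DR = 226.0 cfs.
With Δt = 1 h = 3600 s, V = ΣQ_DR · Δt = 226.0 × 3600 = 8.14 × 10^5 ft³.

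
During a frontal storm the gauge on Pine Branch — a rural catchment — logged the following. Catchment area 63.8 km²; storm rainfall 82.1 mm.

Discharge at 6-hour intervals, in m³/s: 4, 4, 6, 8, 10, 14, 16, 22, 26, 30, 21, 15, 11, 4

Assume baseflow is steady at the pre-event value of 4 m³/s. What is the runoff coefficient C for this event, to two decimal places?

C ≈ 0.56

ΣQ_DR = 135.0 m³/s; V = ΣQ_DR·Δt = 2.916 × 10^6 m³.
Runoff depth d = V / A = 45.71 mm.
C = d / P = 45.71 / 82.1 = 0.56.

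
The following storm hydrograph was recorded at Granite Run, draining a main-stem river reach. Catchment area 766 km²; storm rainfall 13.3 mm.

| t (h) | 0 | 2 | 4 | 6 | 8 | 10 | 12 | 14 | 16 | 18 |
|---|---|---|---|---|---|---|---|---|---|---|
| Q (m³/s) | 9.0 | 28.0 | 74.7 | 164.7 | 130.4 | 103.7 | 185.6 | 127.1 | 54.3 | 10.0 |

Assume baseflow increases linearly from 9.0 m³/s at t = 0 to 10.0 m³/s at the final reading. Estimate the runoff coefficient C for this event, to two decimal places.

C ≈ 0.56

ΣQ_DR = 792.5 m³/s; V = ΣQ_DR·Δt = 5.706 × 10^6 m³.
Runoff depth d = V / A = 7.449 mm.
C = d / P = 7.449 / 13.3 = 0.56.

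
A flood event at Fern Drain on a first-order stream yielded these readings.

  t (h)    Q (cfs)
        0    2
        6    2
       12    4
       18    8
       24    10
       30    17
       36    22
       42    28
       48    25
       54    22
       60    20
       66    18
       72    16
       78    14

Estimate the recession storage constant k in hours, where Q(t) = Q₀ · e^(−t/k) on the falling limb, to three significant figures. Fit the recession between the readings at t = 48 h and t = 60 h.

k ≈ 53.8 h

On the falling limb, Q drops from 25 to 20 cfs between t = 48 h and t = 60 h (Δt = 12 h).
k = −Δt / ln(Q₂/Q₁) = −12 / ln(20/25) = 53.8 h.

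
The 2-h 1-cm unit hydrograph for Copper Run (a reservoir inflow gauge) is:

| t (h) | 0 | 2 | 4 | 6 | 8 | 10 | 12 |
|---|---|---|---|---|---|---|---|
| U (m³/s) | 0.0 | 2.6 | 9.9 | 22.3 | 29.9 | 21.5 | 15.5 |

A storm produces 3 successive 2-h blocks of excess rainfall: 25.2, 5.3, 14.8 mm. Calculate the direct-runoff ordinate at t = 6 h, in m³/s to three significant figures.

Q ≈ 65.3 m³/s

By discrete convolution, Q_j = Σ (P_i / 10 mm) · U_{j−i}.
At t = 6 h (j=3): Q = (25.2/10)·22.3 + (5.3/10)·9.9 + (14.8/10)·2.6 = 65.3 m³/s.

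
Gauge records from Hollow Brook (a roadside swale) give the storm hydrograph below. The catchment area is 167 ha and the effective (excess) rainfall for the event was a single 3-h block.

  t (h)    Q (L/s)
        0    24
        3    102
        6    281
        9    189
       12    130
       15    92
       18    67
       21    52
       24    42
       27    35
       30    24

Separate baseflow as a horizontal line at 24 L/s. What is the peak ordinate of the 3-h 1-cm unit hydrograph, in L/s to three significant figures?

Direct runoff: 0.0, 78.0, 257.0, 165.0, 106.0, 68.0, 43.0, 28.0, 18.0, 11.0, 0.0 L/s; ΣQ_DR = 774.0 L/s, peak = 257.0 L/s.
Runoff depth d = ΣQ_DR·Δt / A = 774.0 × 10800 / (167 ha) = 5.006 mm.
The 1-cm UH is the DRH scaled by (10 mm)/d, so U_p = 257.0 × 10/5.006 = 513 L/s.

U_p ≈ 513 L/s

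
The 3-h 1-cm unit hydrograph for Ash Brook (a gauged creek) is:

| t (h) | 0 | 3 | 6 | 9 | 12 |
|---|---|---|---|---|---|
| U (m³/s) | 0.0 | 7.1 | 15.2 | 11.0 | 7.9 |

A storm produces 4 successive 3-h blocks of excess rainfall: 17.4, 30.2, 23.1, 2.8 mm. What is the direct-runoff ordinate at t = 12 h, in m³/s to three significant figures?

Q ≈ 84.1 m³/s

By discrete convolution, Q_j = Σ (P_i / 10 mm) · U_{j−i}.
At t = 12 h (j=4): Q = (17.4/10)·7.9 + (30.2/10)·11.0 + (23.1/10)·15.2 + (2.8/10)·7.1 = 84.1 m³/s.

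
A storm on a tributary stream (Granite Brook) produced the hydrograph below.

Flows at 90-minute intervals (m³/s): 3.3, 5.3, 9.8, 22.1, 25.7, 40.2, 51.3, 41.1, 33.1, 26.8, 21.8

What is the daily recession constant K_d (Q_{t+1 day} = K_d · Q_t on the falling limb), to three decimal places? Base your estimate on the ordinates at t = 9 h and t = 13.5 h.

Between t = 9 h and t = 13.5 h the flow falls from 51.3 to 26.8 m³/s over 3×1.5 h = 4.5 h.
Per-interval ratio K = (26.8/51.3)^(1/3) = 0.8054; K_d = K^(24/1.5) = 0.031.

K_d ≈ 0.031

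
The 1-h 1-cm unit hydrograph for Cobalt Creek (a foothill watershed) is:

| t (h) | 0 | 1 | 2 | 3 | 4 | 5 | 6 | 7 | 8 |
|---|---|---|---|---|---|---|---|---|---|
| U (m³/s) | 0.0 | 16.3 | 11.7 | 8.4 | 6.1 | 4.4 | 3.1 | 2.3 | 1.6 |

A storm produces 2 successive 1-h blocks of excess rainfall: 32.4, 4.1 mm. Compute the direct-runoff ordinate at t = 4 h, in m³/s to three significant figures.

Q ≈ 23.2 m³/s

By discrete convolution, Q_j = Σ (P_i / 10 mm) · U_{j−i}.
At t = 4 h (j=4): Q = (32.4/10)·6.1 + (4.1/10)·8.4 = 23.2 m³/s.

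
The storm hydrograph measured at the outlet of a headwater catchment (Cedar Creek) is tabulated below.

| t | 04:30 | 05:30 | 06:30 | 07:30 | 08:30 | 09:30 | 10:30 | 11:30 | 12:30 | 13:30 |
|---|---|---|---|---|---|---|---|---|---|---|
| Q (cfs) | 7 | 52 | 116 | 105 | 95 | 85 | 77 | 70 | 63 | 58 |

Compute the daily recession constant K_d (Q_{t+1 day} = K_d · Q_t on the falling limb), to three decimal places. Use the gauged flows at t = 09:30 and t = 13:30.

K_d ≈ 0.101

Between t = 09:30 and t = 13:30 the flow falls from 85 to 58 cfs over 4×1 h = 4 h.
Per-interval ratio K = (58/85)^(1/4) = 0.9089; K_d = K^(24/1) = 0.101.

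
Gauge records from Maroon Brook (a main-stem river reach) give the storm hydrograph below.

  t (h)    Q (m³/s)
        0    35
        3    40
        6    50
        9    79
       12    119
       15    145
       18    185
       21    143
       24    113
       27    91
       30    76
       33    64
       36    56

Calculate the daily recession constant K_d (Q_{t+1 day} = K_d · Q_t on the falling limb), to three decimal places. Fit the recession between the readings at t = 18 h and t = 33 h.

Between t = 18 h and t = 33 h the flow falls from 185 to 64 m³/s over 5×3 h = 15 h.
Per-interval ratio K = (64/185)^(1/5) = 0.8087; K_d = K^(24/3) = 0.183.

K_d ≈ 0.183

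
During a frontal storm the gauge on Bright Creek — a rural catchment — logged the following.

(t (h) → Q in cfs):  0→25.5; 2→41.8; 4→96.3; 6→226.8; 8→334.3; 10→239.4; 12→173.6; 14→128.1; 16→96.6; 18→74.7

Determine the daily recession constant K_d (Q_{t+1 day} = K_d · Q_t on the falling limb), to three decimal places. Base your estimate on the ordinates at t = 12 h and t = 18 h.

Between t = 12 h and t = 18 h the flow falls from 173.6 to 74.7 cfs over 3×2 h = 6 h.
Per-interval ratio K = (74.7/173.6)^(1/3) = 0.7550; K_d = K^(24/2) = 0.034.

K_d ≈ 0.034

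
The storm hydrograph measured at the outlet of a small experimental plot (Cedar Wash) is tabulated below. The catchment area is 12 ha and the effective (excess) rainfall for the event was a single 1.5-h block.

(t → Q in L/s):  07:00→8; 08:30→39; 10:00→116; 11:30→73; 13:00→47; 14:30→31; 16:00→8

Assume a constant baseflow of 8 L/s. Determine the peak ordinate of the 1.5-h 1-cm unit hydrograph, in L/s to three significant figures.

Direct runoff: 0.0, 31.0, 108.0, 65.0, 39.0, 23.0, 0.0 L/s; ΣQ_DR = 266.0 L/s, peak = 108.0 L/s.
Runoff depth d = ΣQ_DR·Δt / A = 266.0 × 5400 / (12 ha) = 11.97 mm.
The 1-cm UH is the DRH scaled by (10 mm)/d, so U_p = 108.0 × 10/11.97 = 90.2 L/s.

U_p ≈ 90.2 L/s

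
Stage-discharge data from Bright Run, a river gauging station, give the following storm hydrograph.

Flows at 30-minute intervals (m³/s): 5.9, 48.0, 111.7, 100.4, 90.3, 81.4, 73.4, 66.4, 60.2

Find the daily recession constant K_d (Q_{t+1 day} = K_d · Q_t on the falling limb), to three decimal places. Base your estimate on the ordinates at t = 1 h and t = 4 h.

Between t = 1 h and t = 4 h the flow falls from 111.7 to 60.2 m³/s over 6×0.5 h = 3 h.
Per-interval ratio K = (60.2/111.7)^(1/6) = 0.9021; K_d = K^(24/0.5) = 0.007.

K_d ≈ 0.007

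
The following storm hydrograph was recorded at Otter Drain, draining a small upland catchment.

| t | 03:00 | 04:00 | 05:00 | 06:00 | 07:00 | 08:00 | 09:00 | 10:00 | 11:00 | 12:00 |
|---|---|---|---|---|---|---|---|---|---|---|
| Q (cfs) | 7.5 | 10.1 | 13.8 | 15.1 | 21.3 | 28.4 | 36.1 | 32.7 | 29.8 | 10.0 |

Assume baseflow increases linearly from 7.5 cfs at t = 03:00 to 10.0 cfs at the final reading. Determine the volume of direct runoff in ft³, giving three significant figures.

Direct-runoff ordinates (Q − Q_b): 0.00, 2.32, 5.74, 6.77, 12.69, 19.51, 26.93, 23.26, 20.08, 0.00 cfs.
ΣQ_DR = 117.3 cfs.
With Δt = 1 h = 3600 s, V = ΣQ_DR · Δt = 117.3 × 3600 = 4.22 × 10^5 ft³.

V ≈ 4.22 × 10^5 ft³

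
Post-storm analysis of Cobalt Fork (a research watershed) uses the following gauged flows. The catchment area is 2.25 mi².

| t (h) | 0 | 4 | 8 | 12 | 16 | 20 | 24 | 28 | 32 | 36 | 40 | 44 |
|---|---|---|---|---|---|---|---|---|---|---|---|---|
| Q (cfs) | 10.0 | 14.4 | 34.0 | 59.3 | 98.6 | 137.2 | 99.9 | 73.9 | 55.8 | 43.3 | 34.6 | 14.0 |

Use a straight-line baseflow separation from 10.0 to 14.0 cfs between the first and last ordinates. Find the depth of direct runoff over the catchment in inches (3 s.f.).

Direct runoff: 0.00, 4.04, 23.27, 48.21, 87.15, 125.38, 87.72, 61.35, 42.89, 30.03, 20.96, 0.00 cfs; ΣQ_DR = 531.0 cfs.
V = ΣQ_DR · Δt = 531.0 × 14400 s = 7.646 × 10^6 ft³.
Over A = 2.25 mi², depth = V / A = 1.46 in.

d ≈ 1.46 in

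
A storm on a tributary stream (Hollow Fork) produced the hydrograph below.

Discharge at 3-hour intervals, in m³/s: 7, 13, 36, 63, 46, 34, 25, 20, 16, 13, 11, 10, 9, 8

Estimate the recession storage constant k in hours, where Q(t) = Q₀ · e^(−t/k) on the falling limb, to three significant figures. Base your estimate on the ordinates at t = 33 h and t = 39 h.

On the falling limb, Q drops from 10 to 8 m³/s between t = 33 h and t = 39 h (Δt = 6 h).
k = −Δt / ln(Q₂/Q₁) = −6 / ln(8/10) = 26.9 h.

k ≈ 26.9 h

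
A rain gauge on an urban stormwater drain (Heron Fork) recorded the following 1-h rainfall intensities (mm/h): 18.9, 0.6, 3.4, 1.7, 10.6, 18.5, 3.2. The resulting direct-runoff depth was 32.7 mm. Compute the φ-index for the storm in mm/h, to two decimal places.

Only the 3 blocks with intensity above φ contribute runoff: 18.9, 10.6, 18.5 mm/h.
Σ(I−φ)·Δt = d  ⇒  (18.9+10.6+18.5 − 3φ)·1 = 32.7
φ = (48.00 − 32.7/1) / 3 = 5.10 mm/h.

φ ≈ 5.10 mm/h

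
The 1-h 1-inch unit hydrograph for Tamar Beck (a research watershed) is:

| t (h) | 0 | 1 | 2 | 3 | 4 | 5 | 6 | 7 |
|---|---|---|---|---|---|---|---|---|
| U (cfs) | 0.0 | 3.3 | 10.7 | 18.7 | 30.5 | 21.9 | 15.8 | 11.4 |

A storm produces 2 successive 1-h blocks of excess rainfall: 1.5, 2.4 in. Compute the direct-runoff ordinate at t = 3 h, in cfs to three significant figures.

Q ≈ 53.7 cfs

By discrete convolution, Q_j = Σ (P_i / 1 in) · U_{j−i}.
At t = 3 h (j=3): Q = (1.5/1)·18.7 + (2.4/1)·10.7 = 53.7 cfs.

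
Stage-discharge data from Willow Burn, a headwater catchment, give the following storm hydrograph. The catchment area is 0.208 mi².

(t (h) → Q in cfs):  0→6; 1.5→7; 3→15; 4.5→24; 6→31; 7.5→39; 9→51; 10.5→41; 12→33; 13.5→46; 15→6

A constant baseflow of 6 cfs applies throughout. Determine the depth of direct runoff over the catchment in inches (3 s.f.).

d ≈ 2.60 in

Direct runoff: 0.0, 1.0, 9.0, 18.0, 25.0, 33.0, 45.0, 35.0, 27.0, 40.0, 0.0 cfs; ΣQ_DR = 233.0 cfs.
V = ΣQ_DR · Δt = 233.0 × 5400 s = 1.258 × 10^6 ft³.
Over A = 0.208 mi², depth = V / A = 2.60 in.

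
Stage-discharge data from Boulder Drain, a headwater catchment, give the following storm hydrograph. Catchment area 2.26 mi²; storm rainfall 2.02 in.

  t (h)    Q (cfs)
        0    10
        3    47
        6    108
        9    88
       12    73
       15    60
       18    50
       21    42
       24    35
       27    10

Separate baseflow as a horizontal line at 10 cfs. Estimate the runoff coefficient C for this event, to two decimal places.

ΣQ_DR = 423.0 cfs; V = ΣQ_DR·Δt = 4.568 × 10^6 ft³.
Runoff depth d = V / A = 0.8701 in.
C = d / P = 0.8701 / 2.02 = 0.43.

C ≈ 0.43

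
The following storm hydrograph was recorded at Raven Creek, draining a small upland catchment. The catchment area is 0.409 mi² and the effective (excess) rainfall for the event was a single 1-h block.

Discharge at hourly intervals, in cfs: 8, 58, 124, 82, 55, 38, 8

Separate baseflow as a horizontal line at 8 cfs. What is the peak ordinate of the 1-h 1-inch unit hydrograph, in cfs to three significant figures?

Direct runoff: 0.0, 50.0, 116.0, 74.0, 47.0, 30.0, 0.0 cfs; ΣQ_DR = 317.0 cfs, peak = 116.0 cfs.
Runoff depth d = ΣQ_DR·Δt / A = 317.0 × 3600 / (0.409 mi²) = 1.201 in.
The 1-inch UH is the DRH scaled by (1 in)/d, so U_p = 116.0 × 1/1.201 = 96.6 cfs.

U_p ≈ 96.6 cfs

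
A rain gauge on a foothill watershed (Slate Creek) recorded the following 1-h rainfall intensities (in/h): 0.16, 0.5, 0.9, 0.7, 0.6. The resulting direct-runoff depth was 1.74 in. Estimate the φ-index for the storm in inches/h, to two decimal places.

Only the 4 blocks with intensity above φ contribute runoff: 0.5, 0.9, 0.7, 0.6 in/h.
Σ(I−φ)·Δt = d  ⇒  (0.5+0.9+0.7+0.6 − 4φ)·1 = 1.74
φ = (2.700 − 1.74/1) / 4 = 0.24 in/h.

φ ≈ 0.24 in/h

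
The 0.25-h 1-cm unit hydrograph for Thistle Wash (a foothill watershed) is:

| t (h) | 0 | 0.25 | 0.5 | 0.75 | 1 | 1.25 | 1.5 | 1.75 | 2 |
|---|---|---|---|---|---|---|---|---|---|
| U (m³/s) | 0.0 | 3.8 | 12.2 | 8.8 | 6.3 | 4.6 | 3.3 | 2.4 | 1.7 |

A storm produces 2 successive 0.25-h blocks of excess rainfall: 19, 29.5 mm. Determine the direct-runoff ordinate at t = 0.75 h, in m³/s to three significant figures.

Q ≈ 52.7 m³/s

By discrete convolution, Q_j = Σ (P_i / 10 mm) · U_{j−i}.
At t = 0.75 h (j=3): Q = (19/10)·8.8 + (29.5/10)·12.2 = 52.7 m³/s.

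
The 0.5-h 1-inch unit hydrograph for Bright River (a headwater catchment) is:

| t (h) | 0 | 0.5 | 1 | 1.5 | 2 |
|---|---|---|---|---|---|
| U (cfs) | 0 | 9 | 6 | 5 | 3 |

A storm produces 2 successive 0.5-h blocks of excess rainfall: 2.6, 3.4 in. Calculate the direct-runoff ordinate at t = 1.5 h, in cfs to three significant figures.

By discrete convolution, Q_j = Σ (P_i / 1 in) · U_{j−i}.
At t = 1.5 h (j=3): Q = (2.6/1)·5 + (3.4/1)·6 = 33.4 cfs.

Q ≈ 33.4 cfs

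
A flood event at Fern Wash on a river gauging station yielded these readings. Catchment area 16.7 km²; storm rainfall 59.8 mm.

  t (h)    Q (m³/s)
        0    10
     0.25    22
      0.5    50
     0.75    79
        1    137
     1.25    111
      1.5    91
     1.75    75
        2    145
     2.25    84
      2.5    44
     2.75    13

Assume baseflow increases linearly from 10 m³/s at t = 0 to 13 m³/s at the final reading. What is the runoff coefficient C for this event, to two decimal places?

ΣQ_DR = 723.0 m³/s; V = ΣQ_DR·Δt = 6.507 × 10^5 m³.
Runoff depth d = V / A = 38.96 mm.
C = d / P = 38.96 / 59.8 = 0.65.

C ≈ 0.65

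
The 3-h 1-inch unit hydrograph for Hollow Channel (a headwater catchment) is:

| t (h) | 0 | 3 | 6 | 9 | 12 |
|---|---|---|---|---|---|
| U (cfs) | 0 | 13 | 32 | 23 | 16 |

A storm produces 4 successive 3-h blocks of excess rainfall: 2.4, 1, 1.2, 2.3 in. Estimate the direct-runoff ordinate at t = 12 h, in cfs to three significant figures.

Q ≈ 130 cfs

By discrete convolution, Q_j = Σ (P_i / 1 in) · U_{j−i}.
At t = 12 h (j=4): Q = (2.4/1)·16 + (1/1)·23 + (1.2/1)·32 + (2.3/1)·13 = 130 cfs.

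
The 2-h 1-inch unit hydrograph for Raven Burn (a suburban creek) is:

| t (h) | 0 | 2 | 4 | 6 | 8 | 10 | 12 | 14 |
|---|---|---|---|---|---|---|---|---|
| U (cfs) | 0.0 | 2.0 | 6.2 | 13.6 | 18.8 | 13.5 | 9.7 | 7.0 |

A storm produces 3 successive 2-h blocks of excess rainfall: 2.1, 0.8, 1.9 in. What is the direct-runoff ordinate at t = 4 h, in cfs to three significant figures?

By discrete convolution, Q_j = Σ (P_i / 1 in) · U_{j−i}.
At t = 4 h (j=2): Q = (2.1/1)·6.2 + (0.8/1)·2.0 + (1.9/1)·0.0 = 14.6 cfs.

Q ≈ 14.6 cfs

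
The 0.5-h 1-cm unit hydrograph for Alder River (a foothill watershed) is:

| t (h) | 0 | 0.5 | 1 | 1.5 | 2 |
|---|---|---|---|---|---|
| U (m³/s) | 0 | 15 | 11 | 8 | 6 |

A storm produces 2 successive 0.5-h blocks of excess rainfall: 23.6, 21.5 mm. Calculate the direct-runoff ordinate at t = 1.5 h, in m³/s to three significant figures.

By discrete convolution, Q_j = Σ (P_i / 10 mm) · U_{j−i}.
At t = 1.5 h (j=3): Q = (23.6/10)·8 + (21.5/10)·11 = 42.5 m³/s.

Q ≈ 42.5 m³/s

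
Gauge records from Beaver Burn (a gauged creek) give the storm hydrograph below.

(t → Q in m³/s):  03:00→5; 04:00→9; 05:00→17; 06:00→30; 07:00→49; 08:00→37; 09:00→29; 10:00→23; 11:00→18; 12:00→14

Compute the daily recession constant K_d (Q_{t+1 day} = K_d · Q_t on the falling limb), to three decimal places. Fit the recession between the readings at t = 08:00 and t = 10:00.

Between t = 08:00 and t = 10:00 the flow falls from 37 to 23 m³/s over 2×1 h = 2 h.
Per-interval ratio K = (23/37)^(1/2) = 0.7884; K_d = K^(24/1) = 0.003.

K_d ≈ 0.003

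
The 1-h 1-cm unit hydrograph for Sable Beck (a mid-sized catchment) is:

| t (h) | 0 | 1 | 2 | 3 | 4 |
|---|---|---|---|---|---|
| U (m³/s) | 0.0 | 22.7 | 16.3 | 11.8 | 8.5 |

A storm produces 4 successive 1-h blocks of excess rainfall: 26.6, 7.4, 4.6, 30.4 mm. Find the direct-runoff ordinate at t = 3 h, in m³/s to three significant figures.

By discrete convolution, Q_j = Σ (P_i / 10 mm) · U_{j−i}.
At t = 3 h (j=3): Q = (26.6/10)·11.8 + (7.4/10)·16.3 + (4.6/10)·22.7 + (30.4/10)·0.0 = 53.9 m³/s.

Q ≈ 53.9 m³/s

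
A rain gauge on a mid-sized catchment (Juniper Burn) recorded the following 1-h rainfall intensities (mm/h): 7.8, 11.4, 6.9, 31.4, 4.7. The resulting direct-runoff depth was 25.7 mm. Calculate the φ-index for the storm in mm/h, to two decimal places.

Only the 2 blocks with intensity above φ contribute runoff: 11.4, 31.4 mm/h.
Σ(I−φ)·Δt = d  ⇒  (11.4+31.4 − 2φ)·1 = 25.7
φ = (42.80 − 25.7/1) / 2 = 8.55 mm/h.

φ ≈ 8.55 mm/h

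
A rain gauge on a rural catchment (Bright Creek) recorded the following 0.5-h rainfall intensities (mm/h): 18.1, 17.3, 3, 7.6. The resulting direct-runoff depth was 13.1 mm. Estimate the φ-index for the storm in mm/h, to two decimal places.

Only the 3 blocks with intensity above φ contribute runoff: 18.1, 17.3, 7.6 mm/h.
Σ(I−φ)·Δt = d  ⇒  (18.1+17.3+7.6 − 3φ)·0.5 = 13.1
φ = (43.00 − 13.1/0.5) / 3 = 5.60 mm/h.

φ ≈ 5.60 mm/h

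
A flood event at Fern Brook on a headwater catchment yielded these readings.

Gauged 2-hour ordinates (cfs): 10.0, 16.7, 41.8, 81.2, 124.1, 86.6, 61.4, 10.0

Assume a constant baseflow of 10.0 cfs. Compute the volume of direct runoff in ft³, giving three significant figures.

Direct-runoff ordinates (Q − Q_b): 0.0, 6.7, 31.8, 71.2, 114.1, 76.6, 51.4, 0.0 cfs.
ΣQ_DR = 351.8 cfs.
With Δt = 2 h = 7200 s, V = ΣQ_DR · Δt = 351.8 × 7200 = 2.53 × 10^6 ft³.

V ≈ 2.53 × 10^6 ft³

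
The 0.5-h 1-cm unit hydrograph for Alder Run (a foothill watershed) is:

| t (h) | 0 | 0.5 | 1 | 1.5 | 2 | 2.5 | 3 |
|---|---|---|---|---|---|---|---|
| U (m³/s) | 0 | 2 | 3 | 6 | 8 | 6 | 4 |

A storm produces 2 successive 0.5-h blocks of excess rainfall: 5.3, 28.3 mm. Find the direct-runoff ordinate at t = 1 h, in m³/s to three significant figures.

By discrete convolution, Q_j = Σ (P_i / 10 mm) · U_{j−i}.
At t = 1 h (j=2): Q = (5.3/10)·3 + (28.3/10)·2 = 7.25 m³/s.

Q ≈ 7.25 m³/s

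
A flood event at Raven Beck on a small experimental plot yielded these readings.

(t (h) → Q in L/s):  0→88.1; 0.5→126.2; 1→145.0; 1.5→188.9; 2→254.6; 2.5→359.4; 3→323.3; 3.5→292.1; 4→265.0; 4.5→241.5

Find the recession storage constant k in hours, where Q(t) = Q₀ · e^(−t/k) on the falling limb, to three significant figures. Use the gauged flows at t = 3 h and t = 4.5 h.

On the falling limb, Q drops from 323.3 to 241.5 L/s between t = 3 h and t = 4.5 h (Δt = 1.5 h).
k = −Δt / ln(Q₂/Q₁) = −1.5 / ln(241.5/323.3) = 5.14 h.

k ≈ 5.14 h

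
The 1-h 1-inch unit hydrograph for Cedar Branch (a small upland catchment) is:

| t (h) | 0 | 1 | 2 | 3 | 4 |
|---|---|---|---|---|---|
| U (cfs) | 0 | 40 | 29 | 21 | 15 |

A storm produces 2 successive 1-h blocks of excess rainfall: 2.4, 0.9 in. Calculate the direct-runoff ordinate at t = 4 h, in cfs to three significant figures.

By discrete convolution, Q_j = Σ (P_i / 1 in) · U_{j−i}.
At t = 4 h (j=4): Q = (2.4/1)·15 + (0.9/1)·21 = 54.9 cfs.

Q ≈ 54.9 cfs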